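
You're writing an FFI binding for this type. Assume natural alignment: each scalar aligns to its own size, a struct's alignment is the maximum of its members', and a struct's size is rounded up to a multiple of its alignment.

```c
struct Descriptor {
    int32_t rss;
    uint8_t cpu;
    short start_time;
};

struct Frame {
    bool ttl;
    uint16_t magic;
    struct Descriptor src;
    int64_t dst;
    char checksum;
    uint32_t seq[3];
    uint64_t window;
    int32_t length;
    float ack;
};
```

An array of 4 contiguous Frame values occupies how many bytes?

Descriptor: @0: rss [4B, align 4] → 4; @4: cpu [1B, align 1] → 5; +1 pad (align 2); @6: start_time [2B, align 2] → 8; size 8, align 4
@0: ttl [1B, align 1] → 1
+1 pad (align 2)
@2: magic [2B, align 2] → 4
@4: src [8B, align 4] → 12
+4 pad (align 8)
@16: dst [8B, align 8] → 24
@24: checksum [1B, align 1] → 25
+3 pad (align 4)
@28: seq [12B, align 4] → 40
@40: window [8B, align 8] → 48
@48: length [4B, align 4] → 52
@52: ack [4B, align 4] → 56
size 56, align 8
array of 4: 4 × 56 = 224

224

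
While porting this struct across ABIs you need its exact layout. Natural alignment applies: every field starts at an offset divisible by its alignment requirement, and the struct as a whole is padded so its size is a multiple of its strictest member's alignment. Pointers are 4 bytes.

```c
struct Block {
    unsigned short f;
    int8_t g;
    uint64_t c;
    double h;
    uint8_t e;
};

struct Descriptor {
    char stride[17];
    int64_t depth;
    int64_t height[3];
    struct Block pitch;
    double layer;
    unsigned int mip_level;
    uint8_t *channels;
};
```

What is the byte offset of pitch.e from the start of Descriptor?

Block: @0: f [2B, align 2] → 2; @2: g [1B, align 1] → 3; +5 pad (align 8); @8: c [8B, align 8] → 16; @16: h [8B, align 8] → 24; @24: e [1B, align 1] → 25; +7 tail pad (align 8); size 32, align 8
@0: stride [17B, align 1] → 17
+7 pad (align 8)
@24: depth [8B, align 8] → 32
@32: height [24B, align 8] → 56
@56: pitch [32B, align 8] → 88
within Block: e at 24
56 + 24 = 80

80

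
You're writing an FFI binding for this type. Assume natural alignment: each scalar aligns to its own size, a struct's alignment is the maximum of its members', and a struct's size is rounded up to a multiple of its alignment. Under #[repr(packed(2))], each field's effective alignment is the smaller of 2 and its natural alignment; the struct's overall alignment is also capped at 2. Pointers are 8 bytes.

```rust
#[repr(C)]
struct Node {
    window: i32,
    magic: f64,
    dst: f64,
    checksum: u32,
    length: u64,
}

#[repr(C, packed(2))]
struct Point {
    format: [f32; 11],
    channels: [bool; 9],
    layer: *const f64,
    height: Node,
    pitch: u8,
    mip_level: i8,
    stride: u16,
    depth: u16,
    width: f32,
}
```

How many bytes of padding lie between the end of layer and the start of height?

0

Node: window at 0 (size 4, align 4) → ends 4; pad 4 to align 8 for magic; magic at 8 (size 8, align 8) → ends 16; dst at 16 (size 8, align 8) → ends 24; checksum at 24 (size 4, align 4) → ends 28; pad 4 to align 8 for length; length at 32 (size 8, align 8) → ends 40; total 40 bytes, alignment 8
format at 0 (size 44, align 2) → ends 44
channels at 44 (size 9, align 1) → ends 53
pad 1 to align 2 for layer
layer at 54 (size 8, align 2) → ends 62
height at 62 (size 40, align 2) → ends 102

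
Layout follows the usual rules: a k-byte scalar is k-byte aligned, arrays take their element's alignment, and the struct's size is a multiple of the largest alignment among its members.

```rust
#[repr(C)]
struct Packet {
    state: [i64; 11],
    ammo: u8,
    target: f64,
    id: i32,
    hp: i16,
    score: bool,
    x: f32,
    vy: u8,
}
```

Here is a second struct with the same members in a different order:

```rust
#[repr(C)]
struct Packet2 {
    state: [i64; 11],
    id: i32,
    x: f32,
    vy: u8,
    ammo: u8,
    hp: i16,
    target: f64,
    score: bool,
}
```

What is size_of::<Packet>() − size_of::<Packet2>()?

0

@0: state [88B, align 8] → 88
@88: ammo [1B, align 1] → 89
+7 pad (align 8)
@96: target [8B, align 8] → 104
@104: id [4B, align 4] → 108
@108: hp [2B, align 2] → 110
@110: score [1B, align 1] → 111
+1 pad (align 4)
@112: x [4B, align 4] → 116
@116: vy [1B, align 1] → 117
+3 tail pad (align 8)
size 120, align 8
— Packet2 —
@0: state [88B, align 8] → 88
@88: id [4B, align 4] → 92
@92: x [4B, align 4] → 96
@96: vy [1B, align 1] → 97
@97: ammo [1B, align 1] → 98
@98: hp [2B, align 2] → 100
+4 pad (align 8)
@104: target [8B, align 8] → 112
@112: score [1B, align 1] → 113
+7 tail pad (align 8)
size 120, align 8
120 − 120 = 0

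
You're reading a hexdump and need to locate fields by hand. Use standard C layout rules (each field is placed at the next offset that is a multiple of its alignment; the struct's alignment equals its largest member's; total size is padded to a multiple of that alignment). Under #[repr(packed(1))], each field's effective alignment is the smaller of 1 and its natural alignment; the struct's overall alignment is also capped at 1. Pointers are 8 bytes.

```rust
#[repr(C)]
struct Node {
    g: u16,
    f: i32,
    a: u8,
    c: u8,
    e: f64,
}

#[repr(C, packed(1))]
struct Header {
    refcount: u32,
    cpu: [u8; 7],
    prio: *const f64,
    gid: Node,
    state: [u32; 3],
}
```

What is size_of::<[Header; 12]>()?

660

Node: 0..2  g  (2B, 2-aligned); 2..4  -- padding (2B); 4..8  f  (4B, 4-aligned); 8..9  a  (1B, 1-aligned); 9..10  c  (1B, 1-aligned); 10..16  -- padding (6B); 16..24  e  (8B, 8-aligned); sizeof = 24, alignof = 8
0..4  refcount  (4B, 1-aligned)
4..11  cpu  (7B, 1-aligned)
11..19  prio  (8B, 1-aligned)
19..43  gid  (24B, 1-aligned)
43..55  state  (12B, 1-aligned)
sizeof = 55, alignof = 1
array of 12: 12 × 55 = 660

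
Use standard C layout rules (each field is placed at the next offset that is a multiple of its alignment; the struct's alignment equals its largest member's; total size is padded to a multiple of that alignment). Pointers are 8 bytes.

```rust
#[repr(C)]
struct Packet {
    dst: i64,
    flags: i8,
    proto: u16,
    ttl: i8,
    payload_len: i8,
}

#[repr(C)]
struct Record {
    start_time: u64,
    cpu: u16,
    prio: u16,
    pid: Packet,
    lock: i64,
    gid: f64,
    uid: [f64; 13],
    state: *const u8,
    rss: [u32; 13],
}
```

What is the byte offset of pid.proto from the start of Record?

Packet: @0: dst [8B, align 8] → 8; @8: flags [1B, align 1] → 9; +1 pad (align 2); @10: proto [2B, align 2] → 12; @12: ttl [1B, align 1] → 13; @13: payload_len [1B, align 1] → 14; +2 tail pad (align 8); size 16, align 8
@0: start_time [8B, align 8] → 8
@8: cpu [2B, align 2] → 10
@10: prio [2B, align 2] → 12
+4 pad (align 8)
@16: pid [16B, align 8] → 32
within Packet: proto at 10
16 + 10 = 26

26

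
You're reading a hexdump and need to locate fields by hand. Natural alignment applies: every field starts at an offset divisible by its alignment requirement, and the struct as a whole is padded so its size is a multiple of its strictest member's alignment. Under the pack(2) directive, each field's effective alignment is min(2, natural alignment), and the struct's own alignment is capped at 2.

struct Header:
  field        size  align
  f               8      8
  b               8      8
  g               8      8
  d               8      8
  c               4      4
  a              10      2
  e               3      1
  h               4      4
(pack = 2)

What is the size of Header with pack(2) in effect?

54

0..8  f  (8B, 2-aligned)
8..16  b  (8B, 2-aligned)
16..24  g  (8B, 2-aligned)
24..32  d  (8B, 2-aligned)
32..36  c  (4B, 2-aligned)
36..46  a  (10B, 2-aligned)
46..49  e  (3B, 1-aligned)
49..50  -- padding (1B)
50..54  h  (4B, 2-aligned)
sizeof = 54, alignof = 2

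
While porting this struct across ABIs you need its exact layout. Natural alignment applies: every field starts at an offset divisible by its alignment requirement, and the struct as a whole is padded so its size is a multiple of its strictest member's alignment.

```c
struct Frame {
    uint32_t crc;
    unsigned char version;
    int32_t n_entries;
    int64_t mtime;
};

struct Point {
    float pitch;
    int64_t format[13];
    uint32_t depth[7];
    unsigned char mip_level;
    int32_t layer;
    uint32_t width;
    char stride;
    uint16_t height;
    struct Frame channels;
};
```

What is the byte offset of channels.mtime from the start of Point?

176

Frame: @0: crc [4B, align 4] → 4; @4: version [1B, align 1] → 5; +3 pad (align 4); @8: n_entries [4B, align 4] → 12; +4 pad (align 8); @16: mtime [8B, align 8] → 24; size 24, align 8
@0: pitch [4B, align 4] → 4
+4 pad (align 8)
@8: format [104B, align 8] → 112
@112: depth [28B, align 4] → 140
@140: mip_level [1B, align 1] → 141
+3 pad (align 4)
@144: layer [4B, align 4] → 148
@148: width [4B, align 4] → 152
@152: stride [1B, align 1] → 153
+1 pad (align 2)
@154: height [2B, align 2] → 156
+4 pad (align 8)
@160: channels [24B, align 8] → 184
within Frame: mtime at 16
160 + 16 = 176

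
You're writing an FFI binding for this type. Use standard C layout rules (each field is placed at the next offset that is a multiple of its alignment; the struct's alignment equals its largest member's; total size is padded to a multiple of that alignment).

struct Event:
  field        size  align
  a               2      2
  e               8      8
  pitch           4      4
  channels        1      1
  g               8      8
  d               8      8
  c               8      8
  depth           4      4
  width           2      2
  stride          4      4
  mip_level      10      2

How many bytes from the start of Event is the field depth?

a at 0 (size 2, align 2) → ends 2
pad 6 to align 8 for e
e at 8 (size 8, align 8) → ends 16
pitch at 16 (size 4, align 4) → ends 20
channels at 20 (size 1, align 1) → ends 21
pad 3 to align 8 for g
g at 24 (size 8, align 8) → ends 32
d at 32 (size 8, align 8) → ends 40
c at 40 (size 8, align 8) → ends 48
depth at 48 (size 4, align 4) → ends 52

48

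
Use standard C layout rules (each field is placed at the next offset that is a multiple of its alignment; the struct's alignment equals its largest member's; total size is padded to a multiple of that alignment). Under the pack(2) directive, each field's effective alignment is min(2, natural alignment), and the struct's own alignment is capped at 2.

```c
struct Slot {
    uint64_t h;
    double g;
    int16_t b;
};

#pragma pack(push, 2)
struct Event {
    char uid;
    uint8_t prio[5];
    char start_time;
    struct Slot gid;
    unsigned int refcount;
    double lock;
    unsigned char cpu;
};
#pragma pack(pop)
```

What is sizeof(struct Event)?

Slot: 0..8  h  (8B, 8-aligned); 8..16  g  (8B, 8-aligned); 16..18  b  (2B, 2-aligned); 18..24  -- tail padding (6B); sizeof = 24, alignof = 8
0..1  uid  (1B, 1-aligned)
1..6  prio  (5B, 1-aligned)
6..7  start_time  (1B, 1-aligned)
7..8  -- padding (1B)
8..32  gid  (24B, 2-aligned)
32..36  refcount  (4B, 2-aligned)
36..44  lock  (8B, 2-aligned)
44..45  cpu  (1B, 1-aligned)
45..46  -- tail padding (1B)
sizeof = 46, alignof = 2

46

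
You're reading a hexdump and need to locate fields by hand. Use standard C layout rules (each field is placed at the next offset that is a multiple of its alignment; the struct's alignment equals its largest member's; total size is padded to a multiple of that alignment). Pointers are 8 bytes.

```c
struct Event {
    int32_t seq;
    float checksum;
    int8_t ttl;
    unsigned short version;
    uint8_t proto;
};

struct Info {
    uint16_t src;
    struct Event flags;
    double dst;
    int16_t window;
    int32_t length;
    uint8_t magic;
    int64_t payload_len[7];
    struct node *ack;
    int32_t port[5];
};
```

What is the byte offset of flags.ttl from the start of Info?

12

Event: @0: seq [4B, align 4] → 4; @4: checksum [4B, align 4] → 8; @8: ttl [1B, align 1] → 9; +1 pad (align 2); @10: version [2B, align 2] → 12; @12: proto [1B, align 1] → 13; +3 tail pad (align 4); size 16, align 4
@0: src [2B, align 2] → 2
+2 pad (align 4)
@4: flags [16B, align 4] → 20
within Event: ttl at 8
4 + 8 = 12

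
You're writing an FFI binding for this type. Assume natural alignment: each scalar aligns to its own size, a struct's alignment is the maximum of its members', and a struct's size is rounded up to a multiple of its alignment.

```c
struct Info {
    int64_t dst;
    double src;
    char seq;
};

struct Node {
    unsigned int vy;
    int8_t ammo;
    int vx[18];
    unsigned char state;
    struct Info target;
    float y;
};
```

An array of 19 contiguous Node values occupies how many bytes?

2280

Info: dst at 0 (size 8, align 8) → ends 8; src at 8 (size 8, align 8) → ends 16; seq at 16 (size 1, align 1) → ends 17; tail pad 7 to reach multiple of 8; total 24 bytes, alignment 8
vy at 0 (size 4, align 4) → ends 4
ammo at 4 (size 1, align 1) → ends 5
pad 3 to align 4 for vx
vx at 8 (size 72, align 4) → ends 80
state at 80 (size 1, align 1) → ends 81
pad 7 to align 8 for target
target at 88 (size 24, align 8) → ends 112
y at 112 (size 4, align 4) → ends 116
tail pad 4 to reach multiple of 8
total 120 bytes, alignment 8
array of 19: 19 × 120 = 2280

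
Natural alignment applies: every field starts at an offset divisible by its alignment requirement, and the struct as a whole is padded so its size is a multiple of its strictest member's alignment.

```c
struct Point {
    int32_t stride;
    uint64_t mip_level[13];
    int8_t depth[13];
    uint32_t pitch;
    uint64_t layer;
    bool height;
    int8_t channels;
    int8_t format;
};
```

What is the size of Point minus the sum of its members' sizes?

16

0..4  stride  (4B, 4-aligned)
4..8  -- padding (4B)
8..112  mip_level  (104B, 8-aligned)
112..125  depth  (13B, 1-aligned)
125..128  -- padding (3B)
128..132  pitch  (4B, 4-aligned)
132..136  -- padding (4B)
136..144  layer  (8B, 8-aligned)
144..145  height  (1B, 1-aligned)
145..146  channels  (1B, 1-aligned)
146..147  format  (1B, 1-aligned)
147..152  -- tail padding (5B)
sizeof = 152, alignof = 8
data bytes 136, size 152 → padding 16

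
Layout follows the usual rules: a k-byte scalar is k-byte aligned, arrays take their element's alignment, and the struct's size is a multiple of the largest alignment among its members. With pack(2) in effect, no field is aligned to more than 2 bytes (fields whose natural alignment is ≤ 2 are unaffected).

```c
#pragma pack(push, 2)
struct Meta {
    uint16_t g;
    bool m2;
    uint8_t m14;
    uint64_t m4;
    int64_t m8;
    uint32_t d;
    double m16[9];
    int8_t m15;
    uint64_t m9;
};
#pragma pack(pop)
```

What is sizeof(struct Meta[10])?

0..2  g  (2B, 2-aligned)
2..3  m2  (1B, 1-aligned)
3..4  m14  (1B, 1-aligned)
4..12  m4  (8B, 2-aligned)
12..20  m8  (8B, 2-aligned)
20..24  d  (4B, 2-aligned)
24..96  m16  (72B, 2-aligned)
96..97  m15  (1B, 1-aligned)
97..98  -- padding (1B)
98..106  m9  (8B, 2-aligned)
sizeof = 106, alignof = 2
array of 10: 10 × 106 = 1060

1060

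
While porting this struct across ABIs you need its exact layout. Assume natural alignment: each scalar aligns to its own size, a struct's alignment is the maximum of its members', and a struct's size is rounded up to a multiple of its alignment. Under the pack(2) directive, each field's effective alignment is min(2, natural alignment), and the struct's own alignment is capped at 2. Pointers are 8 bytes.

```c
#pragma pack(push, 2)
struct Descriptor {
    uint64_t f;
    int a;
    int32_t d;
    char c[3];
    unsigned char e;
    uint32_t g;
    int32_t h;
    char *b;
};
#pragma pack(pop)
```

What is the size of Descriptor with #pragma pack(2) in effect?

36

0..8  f  (8B, 2-aligned)
8..12  a  (4B, 2-aligned)
12..16  d  (4B, 2-aligned)
16..19  c  (3B, 1-aligned)
19..20  e  (1B, 1-aligned)
20..24  g  (4B, 2-aligned)
24..28  h  (4B, 2-aligned)
28..36  b  (8B, 2-aligned)
sizeof = 36, alignof = 2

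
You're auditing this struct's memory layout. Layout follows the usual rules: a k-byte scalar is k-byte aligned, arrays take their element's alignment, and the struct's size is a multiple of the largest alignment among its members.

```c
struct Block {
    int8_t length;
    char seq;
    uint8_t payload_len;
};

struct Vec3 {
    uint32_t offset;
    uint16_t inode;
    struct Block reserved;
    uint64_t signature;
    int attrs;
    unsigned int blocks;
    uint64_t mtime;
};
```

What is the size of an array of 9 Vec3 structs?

Block: @0: length [1B, align 1] → 1; @1: seq [1B, align 1] → 2; @2: payload_len [1B, align 1] → 3; size 3, align 1
@0: offset [4B, align 4] → 4
@4: inode [2B, align 2] → 6
@6: reserved [3B, align 1] → 9
+7 pad (align 8)
@16: signature [8B, align 8] → 24
@24: attrs [4B, align 4] → 28
@28: blocks [4B, align 4] → 32
@32: mtime [8B, align 8] → 40
size 40, align 8
array of 9: 9 × 40 = 360

360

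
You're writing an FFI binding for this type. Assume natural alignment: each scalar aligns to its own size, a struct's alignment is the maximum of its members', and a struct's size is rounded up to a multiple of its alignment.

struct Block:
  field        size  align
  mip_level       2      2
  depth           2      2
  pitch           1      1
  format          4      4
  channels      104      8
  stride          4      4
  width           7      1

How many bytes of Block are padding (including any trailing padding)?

12

mip_level at 0 (size 2, align 2) → ends 2
depth at 2 (size 2, align 2) → ends 4
pitch at 4 (size 1, align 1) → ends 5
pad 3 to align 4 for format
format at 8 (size 4, align 4) → ends 12
pad 4 to align 8 for channels
channels at 16 (size 104, align 8) → ends 120
stride at 120 (size 4, align 4) → ends 124
width at 124 (size 7, align 1) → ends 131
tail pad 5 to reach multiple of 8
total 136 bytes, alignment 8
data bytes 124, size 136 → padding 12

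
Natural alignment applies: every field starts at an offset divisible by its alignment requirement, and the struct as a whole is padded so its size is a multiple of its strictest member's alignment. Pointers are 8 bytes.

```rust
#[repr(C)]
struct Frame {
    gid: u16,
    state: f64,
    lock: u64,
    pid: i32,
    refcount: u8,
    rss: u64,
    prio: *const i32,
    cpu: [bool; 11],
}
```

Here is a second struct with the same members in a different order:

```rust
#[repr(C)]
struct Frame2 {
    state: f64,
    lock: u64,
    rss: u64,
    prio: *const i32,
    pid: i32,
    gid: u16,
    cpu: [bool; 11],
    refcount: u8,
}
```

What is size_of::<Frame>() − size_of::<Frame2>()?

@0: gid [2B, align 2] → 2
+6 pad (align 8)
@8: state [8B, align 8] → 16
@16: lock [8B, align 8] → 24
@24: pid [4B, align 4] → 28
@28: refcount [1B, align 1] → 29
+3 pad (align 8)
@32: rss [8B, align 8] → 40
@40: prio [8B, align 8] → 48
@48: cpu [11B, align 1] → 59
+5 tail pad (align 8)
size 64, align 8
— Frame2 —
@0: state [8B, align 8] → 8
@8: lock [8B, align 8] → 16
@16: rss [8B, align 8] → 24
@24: prio [8B, align 8] → 32
@32: pid [4B, align 4] → 36
@36: gid [2B, align 2] → 38
@38: cpu [11B, align 1] → 49
@49: refcount [1B, align 1] → 50
+6 tail pad (align 8)
size 56, align 8
64 − 56 = 8

8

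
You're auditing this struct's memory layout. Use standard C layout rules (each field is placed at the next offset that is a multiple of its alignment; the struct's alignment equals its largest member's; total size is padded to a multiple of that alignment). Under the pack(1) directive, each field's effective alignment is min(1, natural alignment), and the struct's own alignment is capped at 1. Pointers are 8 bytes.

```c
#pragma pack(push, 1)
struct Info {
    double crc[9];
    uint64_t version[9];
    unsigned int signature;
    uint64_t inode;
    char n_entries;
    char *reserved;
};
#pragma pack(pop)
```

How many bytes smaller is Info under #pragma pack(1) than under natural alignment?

11

natural layout:
  0..72  crc  (72B, 8-aligned)
  72..144  version  (72B, 8-aligned)
  144..148  signature  (4B, 4-aligned)
  148..152  -- padding (4B)
  152..160  inode  (8B, 8-aligned)
  160..161  n_entries  (1B, 1-aligned)
  161..168  -- padding (7B)
  168..176  reserved  (8B, 8-aligned)
  sizeof = 176, alignof = 8
packed(1) layout:
  0..72  crc  (72B, 1-aligned)
  72..144  version  (72B, 1-aligned)
  144..148  signature  (4B, 1-aligned)
  148..156  inode  (8B, 1-aligned)
  156..157  n_entries  (1B, 1-aligned)
  157..165  reserved  (8B, 1-aligned)
  sizeof = 165, alignof = 1
176 − 165 = 11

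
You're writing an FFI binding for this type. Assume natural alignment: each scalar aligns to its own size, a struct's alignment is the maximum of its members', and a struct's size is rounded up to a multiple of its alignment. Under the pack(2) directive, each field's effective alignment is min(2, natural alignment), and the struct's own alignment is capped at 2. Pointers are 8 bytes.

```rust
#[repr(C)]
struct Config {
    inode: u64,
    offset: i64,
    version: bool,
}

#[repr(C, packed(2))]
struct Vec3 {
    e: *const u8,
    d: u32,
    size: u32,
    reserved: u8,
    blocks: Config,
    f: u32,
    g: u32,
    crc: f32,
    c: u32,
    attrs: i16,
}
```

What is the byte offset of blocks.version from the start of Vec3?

34

Config: 0..8  inode  (8B, 8-aligned); 8..16  offset  (8B, 8-aligned); 16..17  version  (1B, 1-aligned); 17..24  -- tail padding (7B); sizeof = 24, alignof = 8
0..8  e  (8B, 2-aligned)
8..12  d  (4B, 2-aligned)
12..16  size  (4B, 2-aligned)
16..17  reserved  (1B, 1-aligned)
17..18  -- padding (1B)
18..42  blocks  (24B, 2-aligned)
within Config: version at 16
18 + 16 = 34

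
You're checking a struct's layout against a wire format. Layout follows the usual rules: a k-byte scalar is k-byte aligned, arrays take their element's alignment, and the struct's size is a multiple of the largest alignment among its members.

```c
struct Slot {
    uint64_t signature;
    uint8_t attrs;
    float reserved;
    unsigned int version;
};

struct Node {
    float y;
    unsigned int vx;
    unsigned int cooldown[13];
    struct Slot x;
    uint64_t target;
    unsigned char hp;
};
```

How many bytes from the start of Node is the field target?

88

Slot: @0: signature [8B, align 8] → 8; @8: attrs [1B, align 1] → 9; +3 pad (align 4); @12: reserved [4B, align 4] → 16; @16: version [4B, align 4] → 20; +4 tail pad (align 8); size 24, align 8
@0: y [4B, align 4] → 4
@4: vx [4B, align 4] → 8
@8: cooldown [52B, align 4] → 60
+4 pad (align 8)
@64: x [24B, align 8] → 88
@88: target [8B, align 8] → 96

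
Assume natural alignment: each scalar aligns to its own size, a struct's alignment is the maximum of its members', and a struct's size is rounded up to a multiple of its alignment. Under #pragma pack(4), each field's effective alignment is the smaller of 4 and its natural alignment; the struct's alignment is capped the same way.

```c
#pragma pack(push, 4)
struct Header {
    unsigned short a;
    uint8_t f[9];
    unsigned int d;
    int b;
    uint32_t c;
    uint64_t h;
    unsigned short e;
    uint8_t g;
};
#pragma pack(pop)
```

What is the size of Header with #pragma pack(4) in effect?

36

@0: a [2B, align 2] → 2
@2: f [9B, align 1] → 11
+1 pad (align 4)
@12: d [4B, align 4] → 16
@16: b [4B, align 4] → 20
@20: c [4B, align 4] → 24
@24: h [8B, align 4] → 32
@32: e [2B, align 2] → 34
@34: g [1B, align 1] → 35
+1 tail pad (align 4)
size 36, align 4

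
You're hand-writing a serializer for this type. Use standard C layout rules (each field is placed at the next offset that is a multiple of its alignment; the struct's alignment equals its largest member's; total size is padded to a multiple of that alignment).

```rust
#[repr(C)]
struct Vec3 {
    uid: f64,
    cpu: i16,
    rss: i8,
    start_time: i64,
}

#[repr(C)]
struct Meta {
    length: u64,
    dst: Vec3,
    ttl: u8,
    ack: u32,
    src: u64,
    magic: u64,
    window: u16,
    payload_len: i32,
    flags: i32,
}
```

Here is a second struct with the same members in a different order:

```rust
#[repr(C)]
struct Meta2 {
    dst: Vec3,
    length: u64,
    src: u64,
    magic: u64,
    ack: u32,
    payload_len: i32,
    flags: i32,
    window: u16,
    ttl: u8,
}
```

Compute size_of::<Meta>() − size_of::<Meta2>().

8

Vec3: 0..8  uid  (8B, 8-aligned); 8..10  cpu  (2B, 2-aligned); 10..11  rss  (1B, 1-aligned); 11..16  -- padding (5B); 16..24  start_time  (8B, 8-aligned); sizeof = 24, alignof = 8
0..8  length  (8B, 8-aligned)
8..32  dst  (24B, 8-aligned)
32..33  ttl  (1B, 1-aligned)
33..36  -- padding (3B)
36..40  ack  (4B, 4-aligned)
40..48  src  (8B, 8-aligned)
48..56  magic  (8B, 8-aligned)
56..58  window  (2B, 2-aligned)
58..60  -- padding (2B)
60..64  payload_len  (4B, 4-aligned)
64..68  flags  (4B, 4-aligned)
68..72  -- tail padding (4B)
sizeof = 72, alignof = 8
— Meta2 —
0..24  dst  (24B, 8-aligned)
24..32  length  (8B, 8-aligned)
32..40  src  (8B, 8-aligned)
40..48  magic  (8B, 8-aligned)
48..52  ack  (4B, 4-aligned)
52..56  payload_len  (4B, 4-aligned)
56..60  flags  (4B, 4-aligned)
60..62  window  (2B, 2-aligned)
62..63  ttl  (1B, 1-aligned)
63..64  -- tail padding (1B)
sizeof = 64, alignof = 8
72 − 64 = 8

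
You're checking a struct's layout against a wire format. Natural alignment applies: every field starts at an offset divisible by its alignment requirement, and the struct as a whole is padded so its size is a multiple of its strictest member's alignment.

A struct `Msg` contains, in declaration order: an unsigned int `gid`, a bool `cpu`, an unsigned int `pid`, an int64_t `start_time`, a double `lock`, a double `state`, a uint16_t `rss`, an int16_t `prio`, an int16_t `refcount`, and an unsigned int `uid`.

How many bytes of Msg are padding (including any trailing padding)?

13

@0: gid [4B, align 4] → 4
@4: cpu [1B, align 1] → 5
+3 pad (align 4)
@8: pid [4B, align 4] → 12
+4 pad (align 8)
@16: start_time [8B, align 8] → 24
@24: lock [8B, align 8] → 32
@32: state [8B, align 8] → 40
@40: rss [2B, align 2] → 42
@42: prio [2B, align 2] → 44
@44: refcount [2B, align 2] → 46
+2 pad (align 4)
@48: uid [4B, align 4] → 52
+4 tail pad (align 8)
size 56, align 8
data bytes 43, size 56 → padding 13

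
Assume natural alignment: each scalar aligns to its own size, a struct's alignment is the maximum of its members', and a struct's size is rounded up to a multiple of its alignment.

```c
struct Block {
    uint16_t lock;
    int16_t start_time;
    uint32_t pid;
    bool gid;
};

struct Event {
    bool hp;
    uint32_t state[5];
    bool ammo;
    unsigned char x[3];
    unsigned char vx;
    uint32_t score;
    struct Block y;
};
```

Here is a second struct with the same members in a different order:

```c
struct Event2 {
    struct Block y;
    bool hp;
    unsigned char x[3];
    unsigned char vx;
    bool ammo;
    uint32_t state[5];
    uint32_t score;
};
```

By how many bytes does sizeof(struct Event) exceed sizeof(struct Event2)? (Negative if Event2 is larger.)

Block: lock at 0 (size 2, align 2) → ends 2; start_time at 2 (size 2, align 2) → ends 4; pid at 4 (size 4, align 4) → ends 8; gid at 8 (size 1, align 1) → ends 9; tail pad 3 to reach multiple of 4; total 12 bytes, alignment 4
hp at 0 (size 1, align 1) → ends 1
pad 3 to align 4 for state
state at 4 (size 20, align 4) → ends 24
ammo at 24 (size 1, align 1) → ends 25
x at 25 (size 3, align 1) → ends 28
vx at 28 (size 1, align 1) → ends 29
pad 3 to align 4 for score
score at 32 (size 4, align 4) → ends 36
y at 36 (size 12, align 4) → ends 48
total 48 bytes, alignment 4
— Event2 —
y at 0 (size 12, align 4) → ends 12
hp at 12 (size 1, align 1) → ends 13
x at 13 (size 3, align 1) → ends 16
vx at 16 (size 1, align 1) → ends 17
ammo at 17 (size 1, align 1) → ends 18
pad 2 to align 4 for state
state at 20 (size 20, align 4) → ends 40
score at 40 (size 4, align 4) → ends 44
total 44 bytes, alignment 4
48 − 44 = 4

4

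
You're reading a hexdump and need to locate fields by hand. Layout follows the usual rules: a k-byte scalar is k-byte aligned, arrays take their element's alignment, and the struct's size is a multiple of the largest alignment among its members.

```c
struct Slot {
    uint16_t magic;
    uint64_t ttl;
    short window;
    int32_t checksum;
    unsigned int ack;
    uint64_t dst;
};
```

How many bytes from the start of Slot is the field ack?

0..2  magic  (2B, 2-aligned)
2..8  -- padding (6B)
8..16  ttl  (8B, 8-aligned)
16..18  window  (2B, 2-aligned)
18..20  -- padding (2B)
20..24  checksum  (4B, 4-aligned)
24..28  ack  (4B, 4-aligned)

24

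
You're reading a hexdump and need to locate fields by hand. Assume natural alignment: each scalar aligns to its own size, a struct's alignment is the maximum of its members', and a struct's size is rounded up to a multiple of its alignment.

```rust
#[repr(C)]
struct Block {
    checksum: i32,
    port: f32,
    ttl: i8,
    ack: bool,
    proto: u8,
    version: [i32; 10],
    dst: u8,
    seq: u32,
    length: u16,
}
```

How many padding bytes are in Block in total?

6

checksum at 0 (size 4, align 4) → ends 4
port at 4 (size 4, align 4) → ends 8
ttl at 8 (size 1, align 1) → ends 9
ack at 9 (size 1, align 1) → ends 10
proto at 10 (size 1, align 1) → ends 11
pad 1 to align 4 for version
version at 12 (size 40, align 4) → ends 52
dst at 52 (size 1, align 1) → ends 53
pad 3 to align 4 for seq
seq at 56 (size 4, align 4) → ends 60
length at 60 (size 2, align 2) → ends 62
tail pad 2 to reach multiple of 4
total 64 bytes, alignment 4
data bytes 58, size 64 → padding 6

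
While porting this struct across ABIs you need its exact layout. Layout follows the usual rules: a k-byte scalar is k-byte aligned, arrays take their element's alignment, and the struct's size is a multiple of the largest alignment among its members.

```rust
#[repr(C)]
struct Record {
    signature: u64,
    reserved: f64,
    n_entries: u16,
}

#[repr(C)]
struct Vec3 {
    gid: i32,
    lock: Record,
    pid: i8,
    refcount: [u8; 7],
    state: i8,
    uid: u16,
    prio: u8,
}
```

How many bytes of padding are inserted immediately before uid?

1

Record: @0: signature [8B, align 8] → 8; @8: reserved [8B, align 8] → 16; @16: n_entries [2B, align 2] → 18; +6 tail pad (align 8); size 24, align 8
@0: gid [4B, align 4] → 4
+4 pad (align 8)
@8: lock [24B, align 8] → 32
@32: pid [1B, align 1] → 33
@33: refcount [7B, align 1] → 40
@40: state [1B, align 1] → 41
+1 pad (align 2)
@42: uid [2B, align 2] → 44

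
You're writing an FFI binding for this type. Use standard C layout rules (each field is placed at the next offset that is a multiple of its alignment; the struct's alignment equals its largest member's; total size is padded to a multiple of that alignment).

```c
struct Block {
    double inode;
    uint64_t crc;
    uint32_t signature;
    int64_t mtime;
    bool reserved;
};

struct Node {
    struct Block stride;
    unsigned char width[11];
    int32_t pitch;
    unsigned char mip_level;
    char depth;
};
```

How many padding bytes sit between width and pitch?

Block: 0..8  inode  (8B, 8-aligned); 8..16  crc  (8B, 8-aligned); 16..20  signature  (4B, 4-aligned); 20..24  -- padding (4B); 24..32  mtime  (8B, 8-aligned); 32..33  reserved  (1B, 1-aligned); 33..40  -- tail padding (7B); sizeof = 40, alignof = 8
0..40  stride  (40B, 8-aligned)
40..51  width  (11B, 1-aligned)
51..52  -- padding (1B)
52..56  pitch  (4B, 4-aligned)

1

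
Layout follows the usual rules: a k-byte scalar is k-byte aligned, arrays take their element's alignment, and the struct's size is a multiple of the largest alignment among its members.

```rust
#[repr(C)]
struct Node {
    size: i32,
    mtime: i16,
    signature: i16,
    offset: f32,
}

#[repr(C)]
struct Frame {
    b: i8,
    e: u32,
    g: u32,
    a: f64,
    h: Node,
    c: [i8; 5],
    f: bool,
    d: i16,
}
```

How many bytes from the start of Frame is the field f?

Node: 0..4  size  (4B, 4-aligned); 4..6  mtime  (2B, 2-aligned); 6..8  signature  (2B, 2-aligned); 8..12  offset  (4B, 4-aligned); sizeof = 12, alignof = 4
0..1  b  (1B, 1-aligned)
1..4  -- padding (3B)
4..8  e  (4B, 4-aligned)
8..12  g  (4B, 4-aligned)
12..16  -- padding (4B)
16..24  a  (8B, 8-aligned)
24..36  h  (12B, 4-aligned)
36..41  c  (5B, 1-aligned)
41..42  f  (1B, 1-aligned)

41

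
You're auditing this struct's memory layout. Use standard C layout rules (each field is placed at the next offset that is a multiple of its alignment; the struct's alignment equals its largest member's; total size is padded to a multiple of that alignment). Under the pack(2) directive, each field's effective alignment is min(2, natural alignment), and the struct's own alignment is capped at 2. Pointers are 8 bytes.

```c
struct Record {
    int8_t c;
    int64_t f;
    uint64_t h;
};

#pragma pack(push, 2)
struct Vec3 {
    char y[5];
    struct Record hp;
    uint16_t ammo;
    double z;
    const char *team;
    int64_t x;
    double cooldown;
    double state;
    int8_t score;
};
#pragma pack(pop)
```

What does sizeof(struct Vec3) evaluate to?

Record: @0: c [1B, align 1] → 1; +7 pad (align 8); @8: f [8B, align 8] → 16; @16: h [8B, align 8] → 24; size 24, align 8
@0: y [5B, align 1] → 5
+1 pad (align 2)
@6: hp [24B, align 2] → 30
@30: ammo [2B, align 2] → 32
@32: z [8B, align 2] → 40
@40: team [8B, align 2] → 48
@48: x [8B, align 2] → 56
@56: cooldown [8B, align 2] → 64
@64: state [8B, align 2] → 72
@72: score [1B, align 1] → 73
+1 tail pad (align 2)
size 74, align 2

74 bytes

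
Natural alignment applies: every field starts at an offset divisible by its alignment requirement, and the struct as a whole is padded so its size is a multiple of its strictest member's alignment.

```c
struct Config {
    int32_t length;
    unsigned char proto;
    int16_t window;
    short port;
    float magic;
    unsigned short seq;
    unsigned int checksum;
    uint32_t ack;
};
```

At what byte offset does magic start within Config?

12

0..4  length  (4B, 4-aligned)
4..5  proto  (1B, 1-aligned)
5..6  -- padding (1B)
6..8  window  (2B, 2-aligned)
8..10  port  (2B, 2-aligned)
10..12  -- padding (2B)
12..16  magic  (4B, 4-aligned)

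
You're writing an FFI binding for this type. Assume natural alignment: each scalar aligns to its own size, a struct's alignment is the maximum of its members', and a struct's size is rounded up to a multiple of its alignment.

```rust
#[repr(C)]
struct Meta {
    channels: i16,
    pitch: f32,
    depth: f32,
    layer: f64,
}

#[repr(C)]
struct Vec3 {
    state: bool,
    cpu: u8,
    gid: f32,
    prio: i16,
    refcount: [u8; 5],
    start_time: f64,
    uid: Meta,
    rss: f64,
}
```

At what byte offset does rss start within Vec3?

Meta: 0..2  channels  (2B, 2-aligned); 2..4  -- padding (2B); 4..8  pitch  (4B, 4-aligned); 8..12  depth  (4B, 4-aligned); 12..16  -- padding (4B); 16..24  layer  (8B, 8-aligned); sizeof = 24, alignof = 8
0..1  state  (1B, 1-aligned)
1..2  cpu  (1B, 1-aligned)
2..4  -- padding (2B)
4..8  gid  (4B, 4-aligned)
8..10  prio  (2B, 2-aligned)
10..15  refcount  (5B, 1-aligned)
15..16  -- padding (1B)
16..24  start_time  (8B, 8-aligned)
24..48  uid  (24B, 8-aligned)
48..56  rss  (8B, 8-aligned)

48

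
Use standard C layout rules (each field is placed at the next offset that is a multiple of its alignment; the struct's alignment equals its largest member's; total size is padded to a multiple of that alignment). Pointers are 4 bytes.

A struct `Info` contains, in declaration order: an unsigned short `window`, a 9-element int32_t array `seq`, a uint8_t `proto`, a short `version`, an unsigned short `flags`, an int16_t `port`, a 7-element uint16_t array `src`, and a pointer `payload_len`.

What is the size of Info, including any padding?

@0: window [2B, align 2] → 2
+2 pad (align 4)
@4: seq [36B, align 4] → 40
@40: proto [1B, align 1] → 41
+1 pad (align 2)
@42: version [2B, align 2] → 44
@44: flags [2B, align 2] → 46
@46: port [2B, align 2] → 48
@48: src [14B, align 2] → 62
+2 pad (align 4)
@64: payload_len [4B, align 4] → 68
size 68, align 4

68 bytes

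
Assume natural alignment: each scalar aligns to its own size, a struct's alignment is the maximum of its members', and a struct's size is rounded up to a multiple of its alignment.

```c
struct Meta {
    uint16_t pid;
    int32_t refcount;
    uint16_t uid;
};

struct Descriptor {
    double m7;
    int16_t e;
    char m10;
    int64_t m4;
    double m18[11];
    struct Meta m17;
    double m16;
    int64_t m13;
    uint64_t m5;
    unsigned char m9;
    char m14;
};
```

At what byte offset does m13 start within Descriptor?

136

Meta: 0..2  pid  (2B, 2-aligned); 2..4  -- padding (2B); 4..8  refcount  (4B, 4-aligned); 8..10  uid  (2B, 2-aligned); 10..12  -- tail padding (2B); sizeof = 12, alignof = 4
0..8  m7  (8B, 8-aligned)
8..10  e  (2B, 2-aligned)
10..11  m10  (1B, 1-aligned)
11..16  -- padding (5B)
16..24  m4  (8B, 8-aligned)
24..112  m18  (88B, 8-aligned)
112..124  m17  (12B, 4-aligned)
124..128  -- padding (4B)
128..136  m16  (8B, 8-aligned)
136..144  m13  (8B, 8-aligned)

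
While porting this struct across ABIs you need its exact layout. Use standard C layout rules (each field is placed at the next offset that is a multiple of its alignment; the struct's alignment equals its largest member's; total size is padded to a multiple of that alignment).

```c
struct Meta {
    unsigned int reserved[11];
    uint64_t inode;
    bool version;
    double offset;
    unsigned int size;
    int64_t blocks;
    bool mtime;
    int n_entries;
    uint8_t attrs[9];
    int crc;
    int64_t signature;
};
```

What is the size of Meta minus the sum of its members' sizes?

0..44  reserved  (44B, 4-aligned)
44..48  -- padding (4B)
48..56  inode  (8B, 8-aligned)
56..57  version  (1B, 1-aligned)
57..64  -- padding (7B)
64..72  offset  (8B, 8-aligned)
72..76  size  (4B, 4-aligned)
76..80  -- padding (4B)
80..88  blocks  (8B, 8-aligned)
88..89  mtime  (1B, 1-aligned)
89..92  -- padding (3B)
92..96  n_entries  (4B, 4-aligned)
96..105  attrs  (9B, 1-aligned)
105..108  -- padding (3B)
108..112  crc  (4B, 4-aligned)
112..120  signature  (8B, 8-aligned)
sizeof = 120, alignof = 8
data bytes 99, size 120 → padding 21

21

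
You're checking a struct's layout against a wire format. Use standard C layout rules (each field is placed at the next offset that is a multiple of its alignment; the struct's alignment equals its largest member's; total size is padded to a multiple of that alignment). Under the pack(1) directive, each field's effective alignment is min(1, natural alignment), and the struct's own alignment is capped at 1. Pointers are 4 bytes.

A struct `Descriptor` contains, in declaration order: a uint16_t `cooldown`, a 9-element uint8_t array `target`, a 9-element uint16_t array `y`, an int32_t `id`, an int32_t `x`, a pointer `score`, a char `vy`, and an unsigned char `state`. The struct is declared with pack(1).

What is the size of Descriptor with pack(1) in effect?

43

cooldown at 0 (size 2, align 1) → ends 2
target at 2 (size 9, align 1) → ends 11
y at 11 (size 18, align 1) → ends 29
id at 29 (size 4, align 1) → ends 33
x at 33 (size 4, align 1) → ends 37
score at 37 (size 4, align 1) → ends 41
vy at 41 (size 1, align 1) → ends 42
state at 42 (size 1, align 1) → ends 43
total 43 bytes, alignment 1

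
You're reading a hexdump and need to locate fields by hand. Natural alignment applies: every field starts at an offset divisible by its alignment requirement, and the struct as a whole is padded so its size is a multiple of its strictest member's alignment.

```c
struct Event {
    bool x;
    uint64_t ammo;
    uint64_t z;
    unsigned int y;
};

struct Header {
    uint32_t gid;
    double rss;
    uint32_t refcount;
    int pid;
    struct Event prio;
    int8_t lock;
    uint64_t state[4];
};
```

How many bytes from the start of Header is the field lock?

Event: @0: x [1B, align 1] → 1; +7 pad (align 8); @8: ammo [8B, align 8] → 16; @16: z [8B, align 8] → 24; @24: y [4B, align 4] → 28; +4 tail pad (align 8); size 32, align 8
@0: gid [4B, align 4] → 4
+4 pad (align 8)
@8: rss [8B, align 8] → 16
@16: refcount [4B, align 4] → 20
@20: pid [4B, align 4] → 24
@24: prio [32B, align 8] → 56
@56: lock [1B, align 1] → 57

56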